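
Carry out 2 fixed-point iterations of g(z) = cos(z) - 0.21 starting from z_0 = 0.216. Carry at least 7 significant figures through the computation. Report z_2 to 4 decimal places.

0.5102

z_1 = g(0.216000) = 0.766763
z_2 = g(0.766763) = 0.510161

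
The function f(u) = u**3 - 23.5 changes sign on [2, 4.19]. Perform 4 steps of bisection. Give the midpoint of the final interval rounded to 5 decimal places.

f(2.000000) = -15.500000, f(4.190000) = 50.060059 (opposite signs)
step 1: m = 3.095000, f(m) = 6.147082 > 0 → root in [2.000000, 3.095000]
step 2: m = 2.547500, f(m) = -6.967346 < 0 → root in [2.547500, 3.095000]
step 3: m = 2.821250, f(m) = -1.044397 < 0 → root in [2.821250, 3.095000]
step 4: m = 2.958125, f(m) = 2.385083 > 0 → root in [2.821250, 2.958125]
Midpoint of [2.821250, 2.958125] = 2.889687

2.88969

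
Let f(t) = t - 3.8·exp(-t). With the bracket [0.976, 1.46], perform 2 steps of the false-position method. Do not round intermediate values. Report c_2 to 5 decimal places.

1.17514

f(0.976000) = -0.455898, f(1.460000) = 0.577502
step 1: c = 1.189523, f(c) = 0.032931 > 0 → new bracket [0.976000, 1.189523]
step 2: c = 1.175139, f(c) = 0.001789 > 0 → new bracket [0.976000, 1.175139]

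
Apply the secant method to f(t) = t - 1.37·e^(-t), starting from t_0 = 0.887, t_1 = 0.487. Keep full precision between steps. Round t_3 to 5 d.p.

Secant update: t_(k+1) = t_k − f(t_k)·(t_k − t_(k-1))/(f(t_k) − f(t_(k-1))).
f(t_0) = 0.322711, f(t_1) = -0.354820
t_2 = 0.487000 - (-0.354820)·(0.487000 - 0.887000)/(-0.354820 - (0.322711)) = 0.696478; f(t_2) = 0.013756
t_3 = 0.696478 - (0.013756)·(0.696478 - 0.487000)/(0.013756 - (-0.354820)) = 0.688660; f(t_3) = 0.000579

0.68866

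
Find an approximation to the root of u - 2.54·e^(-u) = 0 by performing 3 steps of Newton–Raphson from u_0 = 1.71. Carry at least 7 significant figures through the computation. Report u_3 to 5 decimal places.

0.96637

Newton update: u ← u − f(u)/f'(u).
f'(u) = 1 + 2.54·e^(-u)
u_0 = 1.710000: f = 1.250601, f' = 1.459399 → u_1 = 1.710000 - (1.250601)/(1.459399) = 0.853071
u_1 = 0.853071: f = -0.229233, f' = 2.082305 → u_2 = 0.853071 - (-0.229233)/(2.082305) = 0.963158
u_2 = 0.963158: f = -0.006324, f' = 1.969482 → u_3 = 0.963158 - (-0.006324)/(1.969482) = 0.966369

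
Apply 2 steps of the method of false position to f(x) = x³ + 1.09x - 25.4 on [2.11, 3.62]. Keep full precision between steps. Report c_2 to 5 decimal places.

2.77210

f(2.110000) = -13.706169, f(3.620000) = 25.983728
step 1: c = 2.631450, f(c) = -4.310157 < 0 → new bracket [2.631450, 3.620000]
step 2: c = 2.772099, f(c) = -1.076116 < 0 → new bracket [2.772099, 3.620000]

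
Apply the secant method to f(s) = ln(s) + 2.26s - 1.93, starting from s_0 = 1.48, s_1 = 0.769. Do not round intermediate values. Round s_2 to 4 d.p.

0.9120

Secant update: s_(k+1) = s_k − f(s_k)·(s_k − s_(k-1))/(f(s_k) − f(s_(k-1))).
f(s_0) = 1.806842, f(s_1) = -0.454724
s_2 = 0.769000 - (-0.454724)·(0.769000 - 1.480000)/(-0.454724 - (1.806842)) = 0.911958; f(s_2) = 0.038864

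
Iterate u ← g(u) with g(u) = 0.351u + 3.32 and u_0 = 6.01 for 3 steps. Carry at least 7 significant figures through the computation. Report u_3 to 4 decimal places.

5.1542

u_1 = g(6.010000) = 5.429510
u_2 = g(5.429510) = 5.225758
u_3 = g(5.225758) = 5.154241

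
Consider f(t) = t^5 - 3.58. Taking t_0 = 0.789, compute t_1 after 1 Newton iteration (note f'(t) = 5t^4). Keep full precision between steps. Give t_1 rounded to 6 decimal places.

2.478787

t_0 = 0.789000: f = -3.274237, f' = 1.937662 → t_1 = 0.789000 - (-3.274237)/(1.937662) = 2.478787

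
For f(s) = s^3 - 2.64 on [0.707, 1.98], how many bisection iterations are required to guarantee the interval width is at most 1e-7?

Initial width b − a = 1.98 − 0.707 = 1.273000.
After n steps the width is (b−a)/2^n; need (b−a)/2^n ≤ 1e-7.
So n ≥ log₂(1.273000/1e-7) = log₂(12730000.0000) ≈ 23.6017.
Hence n = 24.

24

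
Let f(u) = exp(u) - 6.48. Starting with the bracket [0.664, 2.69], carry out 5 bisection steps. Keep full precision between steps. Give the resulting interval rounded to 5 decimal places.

f(0.664000) = -4.537453, f(2.690000) = 8.251676 (opposite signs)
step 1: m = 1.677000, f(m) = -1.130517 < 0 → root in [1.677000, 2.690000]
step 2: m = 2.183500, f(m) = 2.397323 > 0 → root in [1.677000, 2.183500]
step 3: m = 1.930250, f(m) = 0.411233 > 0 → root in [1.677000, 1.930250]
step 4: m = 1.803625, f(m) = -0.408383 < 0 → root in [1.803625, 1.930250]
step 5: m = 1.866938, f(m) = -0.011544 < 0 → root in [1.866938, 1.930250]

[1.86694, 1.93025]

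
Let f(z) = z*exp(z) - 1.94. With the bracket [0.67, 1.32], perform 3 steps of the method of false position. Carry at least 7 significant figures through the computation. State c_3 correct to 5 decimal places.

0.83291

False-position update: c = (a·f(b) − b·f(a))/(f(b) − f(a)); replace the endpoint whose sign matches f(c).
f(0.670000) = -0.630661, f(1.320000) = 3.001316
step 1: c = 0.782867, f(c) = -0.227295 < 0 → new bracket [0.782867, 1.320000]
step 2: c = 0.820681, f(c) = -0.075374 < 0 → new bracket [0.820681, 1.320000]
step 3: c = 0.832914, f(c) = -0.024290 < 0 → new bracket [0.832914, 1.320000]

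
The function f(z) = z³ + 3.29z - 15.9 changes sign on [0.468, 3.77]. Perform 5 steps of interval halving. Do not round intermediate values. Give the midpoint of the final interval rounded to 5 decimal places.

2.06741

f(0.468000) = -14.257777, f(3.770000) = 50.085933 (opposite signs)
step 1: m = 2.119000, f(m) = 0.586161 > 0 → root in [0.468000, 2.119000]
step 2: m = 1.293500, f(m) = -9.480175 < 0 → root in [1.293500, 2.119000]
step 3: m = 1.706250, f(m) = -5.319051 < 0 → root in [1.706250, 2.119000]
step 4: m = 1.912625, f(m) = -2.610824 < 0 → root in [1.912625, 2.119000]
step 5: m = 2.015813, f(m) = -1.076723 < 0 → root in [2.015813, 2.119000]
Midpoint of [2.015813, 2.119000] = 2.067406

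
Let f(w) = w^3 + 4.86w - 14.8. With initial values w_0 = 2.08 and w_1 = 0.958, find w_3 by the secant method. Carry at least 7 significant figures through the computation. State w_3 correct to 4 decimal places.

1.8488

f(w_0) = 4.307712, f(w_1) = -9.264902
w_2 = 0.958000 - (-9.264902)·(0.958000 - 2.080000)/(-9.264902 - (4.307712)) = 1.723897; f(w_2) = -1.298752
w_3 = 1.723897 - (-1.298752)·(1.723897 - 0.958000)/(-1.298752 - (-9.264902)) = 1.848764; f(w_3) = 0.503932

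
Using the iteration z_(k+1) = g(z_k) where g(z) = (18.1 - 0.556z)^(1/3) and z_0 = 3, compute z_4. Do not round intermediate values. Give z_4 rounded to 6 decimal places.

z_1 = g(3.000000) = 2.542320
z_2 = g(2.542320) = 2.555376
z_3 = g(2.555376) = 2.555005
z_4 = g(2.555005) = 2.555016

2.555016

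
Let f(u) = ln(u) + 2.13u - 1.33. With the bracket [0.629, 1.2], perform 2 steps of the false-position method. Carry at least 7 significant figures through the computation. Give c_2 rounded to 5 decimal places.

f(0.629000) = -0.453854, f(1.200000) = 1.408322
step 1: c = 0.768166, f(c) = 0.042443 > 0 → new bracket [0.629000, 0.768166]
step 2: c = 0.756264, f(c) = 0.001479 > 0 → new bracket [0.629000, 0.756264]

0.75626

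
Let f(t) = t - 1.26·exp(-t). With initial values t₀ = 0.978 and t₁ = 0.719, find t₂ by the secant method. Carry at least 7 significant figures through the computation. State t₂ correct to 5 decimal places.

0.65081

f(t_0) = 0.504161, f(t_1) = 0.105079
t_2 = 0.719000 - (0.105079)·(0.719000 - 0.978000)/(0.105079 - (0.504161)) = 0.650805; f(t_2) = -0.006443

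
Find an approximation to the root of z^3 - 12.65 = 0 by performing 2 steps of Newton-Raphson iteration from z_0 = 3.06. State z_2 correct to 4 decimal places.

2.3401

Newton update: z ← z − f(z)/f'(z).
f'(z) = 3z^2
z_0 = 3.060000: f = 16.002616, f' = 28.090800 → z_1 = 3.060000 - (16.002616)/(28.090800) = 2.490325
z_1 = 2.490325: f = 2.794302, f' = 18.605161 → z_2 = 2.490325 - (2.794302)/(18.605161) = 2.340136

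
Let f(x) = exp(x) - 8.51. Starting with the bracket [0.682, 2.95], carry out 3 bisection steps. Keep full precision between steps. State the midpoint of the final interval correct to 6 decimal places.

2.241250

f(0.682000) = -6.532171, f(2.950000) = 10.595954 (opposite signs)
step 1: m = 1.816000, f(m) = -2.362780 < 0 → root in [1.816000, 2.950000]
step 2: m = 2.383000, f(m) = 2.327366 > 0 → root in [1.816000, 2.383000]
step 3: m = 2.099500, f(m) = -0.347912 < 0 → root in [2.099500, 2.383000]
Midpoint of [2.099500, 2.383000] = 2.241250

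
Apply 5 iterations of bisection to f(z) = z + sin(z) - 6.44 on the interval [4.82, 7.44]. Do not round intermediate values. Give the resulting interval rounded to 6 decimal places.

[6.293750, 6.375625]

f(4.820000) = -2.614216, f(7.440000) = 1.915526 (opposite signs)
step 1: m = 6.130000, f(m) = -0.462587 < 0 → root in [6.130000, 7.440000]
step 2: m = 6.785000, f(m) = 0.826017 > 0 → root in [6.130000, 6.785000]
step 3: m = 6.457500, f(m) = 0.190933 > 0 → root in [6.130000, 6.457500]
step 4: m = 6.293750, f(m) = -0.135686 < 0 → root in [6.293750, 6.457500]
step 5: m = 6.375625, f(m) = 0.027933 > 0 → root in [6.293750, 6.375625]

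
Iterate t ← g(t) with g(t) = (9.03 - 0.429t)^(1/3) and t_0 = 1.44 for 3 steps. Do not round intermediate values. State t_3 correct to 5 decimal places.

t_1 = g(1.440000) = 2.033780
t_2 = g(2.033780) = 2.013041
t_3 = g(2.013041) = 2.013772

2.01377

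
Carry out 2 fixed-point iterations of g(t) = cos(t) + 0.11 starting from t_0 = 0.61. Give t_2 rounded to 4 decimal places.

t_1 = g(0.610000) = 0.929648
t_2 = g(0.929648) = 0.708116

0.7081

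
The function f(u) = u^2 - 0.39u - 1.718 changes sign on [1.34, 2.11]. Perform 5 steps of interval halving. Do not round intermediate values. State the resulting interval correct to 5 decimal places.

[1.50844, 1.53250]

f(1.340000) = -0.445000, f(2.110000) = 1.911200 (opposite signs)
step 1: m = 1.725000, f(m) = 0.584875 > 0 → root in [1.340000, 1.725000]
step 2: m = 1.532500, f(m) = 0.032881 > 0 → root in [1.340000, 1.532500]
step 3: m = 1.436250, f(m) = -0.215323 < 0 → root in [1.436250, 1.532500]
step 4: m = 1.484375, f(m) = -0.093537 < 0 → root in [1.484375, 1.532500]
step 5: m = 1.508438, f(m) = -0.030907 < 0 → root in [1.508438, 1.532500]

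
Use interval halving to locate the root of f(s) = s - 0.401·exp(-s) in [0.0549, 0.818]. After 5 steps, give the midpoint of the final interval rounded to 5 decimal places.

0.30529

f(0.054900) = -0.324679, f(0.818000) = 0.641033 (opposite signs)
step 1: m = 0.436450, f(m) = 0.177273 > 0 → root in [0.054900, 0.436450]
step 2: m = 0.245675, f(m) = -0.067978 < 0 → root in [0.245675, 0.436450]
step 3: m = 0.341062, f(m) = 0.055946 > 0 → root in [0.245675, 0.341062]
step 4: m = 0.293369, f(m) = -0.005676 < 0 → root in [0.293369, 0.341062]
step 5: m = 0.317216, f(m) = 0.025218 > 0 → root in [0.293369, 0.317216]
Midpoint of [0.293369, 0.317216] = 0.305292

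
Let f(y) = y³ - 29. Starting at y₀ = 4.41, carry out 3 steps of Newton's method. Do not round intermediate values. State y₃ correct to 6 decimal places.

f'(y) = 3y²
y_0 = 4.410000: f = 56.766121, f' = 58.344300 → y_1 = 4.410000 - (56.766121)/(58.344300) = 3.437049
y_1 = 3.437049: f = 11.602926, f' = 35.439926 → y_2 = 3.437049 - (11.602926)/(35.439926) = 3.109652
y_2 = 3.109652: f = 1.070146, f' = 29.009814 → y_3 = 3.109652 - (1.070146)/(29.009814) = 3.072763

3.072763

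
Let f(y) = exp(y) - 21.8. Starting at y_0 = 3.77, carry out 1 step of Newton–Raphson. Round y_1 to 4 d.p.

3.2725

Newton update: y ← y − f(y)/f'(y).
f'(y) = exp(y)
y_0 = 3.770000: f = 21.580065, f' = 43.380065 → y_1 = 3.770000 - (21.580065)/(43.380065) = 3.272535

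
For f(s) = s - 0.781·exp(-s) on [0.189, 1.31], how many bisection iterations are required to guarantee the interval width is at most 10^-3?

Initial width b − a = 1.31 − 0.189 = 1.121000.
After n steps the width is (b−a)/2^n; need (b−a)/2^n ≤ 10^-3.
So n ≥ log₂(1.121000/10^-3) = log₂(1121.0000) ≈ 10.1306.
Hence n = 11.

11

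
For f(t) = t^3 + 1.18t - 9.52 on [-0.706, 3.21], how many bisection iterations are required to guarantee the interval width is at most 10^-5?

19

Initial width b − a = 3.21 − -0.706 = 3.916000.
After n steps the width is (b−a)/2^n; need (b−a)/2^n ≤ 10^-5.
So n ≥ log₂(3.916000/10^-5) = log₂(391600.0000) ≈ 18.5790.
Hence n = 19.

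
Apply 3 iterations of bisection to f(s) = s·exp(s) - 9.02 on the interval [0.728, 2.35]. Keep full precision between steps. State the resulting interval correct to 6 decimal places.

[1.539000, 1.741750]

f(0.728000) = -7.512360, f(2.350000) = 15.621089 (opposite signs)
step 1: m = 1.539000, f(m) = -1.848371 < 0 → root in [1.539000, 2.350000]
step 2: m = 1.944500, f(m) = 4.572319 > 0 → root in [1.539000, 1.944500]
step 3: m = 1.741750, f(m) = 0.920729 > 0 → root in [1.539000, 1.741750]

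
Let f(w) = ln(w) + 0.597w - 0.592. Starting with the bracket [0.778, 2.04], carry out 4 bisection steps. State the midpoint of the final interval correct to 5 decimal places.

0.97519

f(0.778000) = -0.378563, f(2.040000) = 1.338830 (opposite signs)
step 1: m = 1.409000, f(m) = 0.592053 > 0 → root in [0.778000, 1.409000]
step 2: m = 1.093500, f(m) = 0.150203 > 0 → root in [0.778000, 1.093500]
step 3: m = 0.935750, f(m) = -0.099764 < 0 → root in [0.935750, 1.093500]
step 4: m = 1.014625, f(m) = 0.028250 > 0 → root in [0.935750, 1.014625]
Midpoint of [0.935750, 1.014625] = 0.975188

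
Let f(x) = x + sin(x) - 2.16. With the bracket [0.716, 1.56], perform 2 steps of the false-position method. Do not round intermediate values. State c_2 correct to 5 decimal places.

f(0.716000) = -0.787628, f(1.560000) = 0.399942
step 1: c = 1.275763, f(c) = 0.072556 > 0 → new bracket [0.716000, 1.275763]
step 2: c = 1.228548, f(c) = 0.010550 > 0 → new bracket [0.716000, 1.228548]

1.22855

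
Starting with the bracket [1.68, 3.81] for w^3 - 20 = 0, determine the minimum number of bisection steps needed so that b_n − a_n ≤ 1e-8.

28

Initial width b − a = 3.81 − 1.68 = 2.130000.
After n steps the width is (b−a)/2^n; need (b−a)/2^n ≤ 1e-8.
So n ≥ log₂(2.130000/1e-8) = log₂(213000000.0000) ≈ 27.6663.
Hence n = 28.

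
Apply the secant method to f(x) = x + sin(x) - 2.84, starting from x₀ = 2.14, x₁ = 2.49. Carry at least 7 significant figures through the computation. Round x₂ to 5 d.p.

1.70349

f(x_0) = 0.142330, f(x_1) = 0.256454
x_2 = 2.490000 - (0.256454)·(2.490000 - 2.140000)/(0.256454 - (0.142330)) = 1.703492; f(x_2) = -0.145299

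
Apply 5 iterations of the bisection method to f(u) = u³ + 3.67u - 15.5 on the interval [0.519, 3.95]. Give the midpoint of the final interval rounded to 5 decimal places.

f(0.519000) = -13.455472, f(3.950000) = 60.626375 (opposite signs)
step 1: m = 2.234500, f(m) = 3.857452 > 0 → root in [0.519000, 2.234500]
step 2: m = 1.376750, f(m) = -7.837780 < 0 → root in [1.376750, 2.234500]
step 3: m = 1.805625, f(m) = -2.986510 < 0 → root in [1.805625, 2.234500]
step 4: m = 2.020062, f(m) = 0.156802 > 0 → root in [1.805625, 2.020062]
step 5: m = 1.912844, f(m) = -1.480823 < 0 → root in [1.912844, 2.020062]
Midpoint of [1.912844, 2.020062] = 1.966453

1.96645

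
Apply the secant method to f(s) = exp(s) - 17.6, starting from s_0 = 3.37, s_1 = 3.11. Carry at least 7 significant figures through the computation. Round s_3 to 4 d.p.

2.8741

f(s_0) = 11.478527, f(s_1) = 4.821044
s_2 = 3.110000 - (4.821044)·(3.110000 - 3.370000)/(4.821044 - (11.478527)) = 2.921720; f(s_2) = 0.973204
s_3 = 2.921720 - (0.973204)·(2.921720 - 3.110000)/(0.973204 - (4.821044)) = 2.874100; f(s_3) = 0.109473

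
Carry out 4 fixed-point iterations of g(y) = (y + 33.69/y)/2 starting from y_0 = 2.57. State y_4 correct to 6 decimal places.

5.804312

y_1 = g(2.570000) = 7.839475
y_2 = g(7.839475) = 6.068478
y_3 = g(6.068478) = 5.810059
y_4 = g(5.810059) = 5.804312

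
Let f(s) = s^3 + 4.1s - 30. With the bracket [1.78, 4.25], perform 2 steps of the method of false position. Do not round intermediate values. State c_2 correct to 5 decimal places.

f(1.780000) = -17.062248, f(4.250000) = 64.190625
step 1: c = 2.298674, f(c) = -8.429468 < 0 → new bracket [2.298674, 4.250000]
step 2: c = 2.525177, f(c) = -3.544945 < 0 → new bracket [2.525177, 4.250000]

2.52518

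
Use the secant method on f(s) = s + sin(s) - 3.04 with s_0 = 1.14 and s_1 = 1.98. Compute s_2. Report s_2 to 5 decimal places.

f(s_0) = -0.991367, f(s_1) = -0.142562
s_2 = 1.980000 - (-0.142562)·(1.980000 - 1.140000)/(-0.142562 - (-0.991367)) = 2.121083; f(s_2) = -0.066542

2.12108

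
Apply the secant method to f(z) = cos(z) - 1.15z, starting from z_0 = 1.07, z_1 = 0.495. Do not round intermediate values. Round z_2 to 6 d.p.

f(z_0) = -0.750376, f(z_1) = 0.310719
z_2 = 0.495000 - (0.310719)·(0.495000 - 1.070000)/(0.310719 - (-0.750376)) = 0.663376; f(z_2) = 0.025035

0.663376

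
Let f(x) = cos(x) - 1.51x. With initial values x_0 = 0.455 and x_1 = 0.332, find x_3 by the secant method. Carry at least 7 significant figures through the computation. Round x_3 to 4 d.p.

0.5605

f(x_0) = 0.211211, f(x_1) = 0.444072
x_2 = 0.332000 - (0.444072)·(0.332000 - 0.455000)/(0.444072 - (0.211211)) = 0.566564; f(x_2) = -0.011762
x_3 = 0.566564 - (-0.011762)·(0.566564 - 0.332000)/(-0.011762 - (0.444072)) = 0.560512; f(x_3) = 0.000610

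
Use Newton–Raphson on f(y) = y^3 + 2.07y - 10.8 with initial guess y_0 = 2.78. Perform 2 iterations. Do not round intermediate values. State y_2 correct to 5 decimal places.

1.92113

Newton update: y ← y − f(y)/f'(y).
f'(y) = 3y^2 + 2.07
y_0 = 2.780000: f = 16.439552, f' = 25.255200 → y_1 = 2.780000 - (16.439552)/(25.255200) = 2.129063
y_1 = 2.129063: f = 3.258005, f' = 15.668724 → y_2 = 2.129063 - (3.258005)/(15.668724) = 1.921132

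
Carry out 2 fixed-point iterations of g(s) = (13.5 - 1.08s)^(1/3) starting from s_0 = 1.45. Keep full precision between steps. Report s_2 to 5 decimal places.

2.22613

s_1 = g(1.450000) = 2.285223
s_2 = g(2.285223) = 2.226132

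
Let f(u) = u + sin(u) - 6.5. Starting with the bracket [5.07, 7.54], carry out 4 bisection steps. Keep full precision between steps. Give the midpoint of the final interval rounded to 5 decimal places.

6.38219

f(5.070000) = -2.366736, f(7.540000) = 1.991111 (opposite signs)
step 1: m = 6.305000, f(m) = -0.173187 < 0 → root in [6.305000, 7.540000]
step 2: m = 6.922500, f(m) = 1.019146 > 0 → root in [6.305000, 6.922500]
step 3: m = 6.613750, f(m) = 0.438327 > 0 → root in [6.305000, 6.613750]
step 4: m = 6.459375, f(m) = 0.134655 > 0 → root in [6.305000, 6.459375]
Midpoint of [6.305000, 6.459375] = 6.382187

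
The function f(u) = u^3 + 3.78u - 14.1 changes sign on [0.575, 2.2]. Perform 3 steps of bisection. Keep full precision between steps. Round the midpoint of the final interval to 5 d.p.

f(0.575000) = -11.736391, f(2.200000) = 4.864000 (opposite signs)
step 1: m = 1.387500, f(m) = -6.184096 < 0 → root in [1.387500, 2.200000]
step 2: m = 1.793750, f(m) = -1.548164 < 0 → root in [1.793750, 2.200000]
step 3: m = 1.996875, f(m) = 1.410746 > 0 → root in [1.793750, 1.996875]
Midpoint of [1.793750, 1.996875] = 1.895313

1.89531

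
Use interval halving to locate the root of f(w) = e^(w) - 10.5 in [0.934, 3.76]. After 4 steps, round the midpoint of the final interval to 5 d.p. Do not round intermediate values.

f(0.934000) = -7.955332, f(3.760000) = 32.448426 (opposite signs)
step 1: m = 2.347000, f(m) = -0.045840 < 0 → root in [2.347000, 3.760000]
step 2: m = 3.053500, f(m) = 10.689378 > 0 → root in [2.347000, 3.053500]
step 3: m = 2.700250, f(m) = 4.383452 > 0 → root in [2.347000, 2.700250]
step 4: m = 2.523625, f(m) = 1.973732 > 0 → root in [2.347000, 2.523625]
Midpoint of [2.347000, 2.523625] = 2.435313

2.43531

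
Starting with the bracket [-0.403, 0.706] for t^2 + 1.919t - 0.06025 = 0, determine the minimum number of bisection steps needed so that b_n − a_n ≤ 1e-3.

Initial width b − a = 0.706 − -0.403 = 1.109000.
After n steps the width is (b−a)/2^n; need (b−a)/2^n ≤ 1e-3.
So n ≥ log₂(1.109000/1e-3) = log₂(1109.0000) ≈ 10.1150.
Hence n = 11.

11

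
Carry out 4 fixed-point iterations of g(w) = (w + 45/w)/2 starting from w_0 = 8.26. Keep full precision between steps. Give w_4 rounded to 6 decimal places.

6.708204

w_1 = g(8.260000) = 6.853971
w_2 = g(6.853971) = 6.709754
w_3 = g(6.709754) = 6.708204
w_4 = g(6.708204) = 6.708204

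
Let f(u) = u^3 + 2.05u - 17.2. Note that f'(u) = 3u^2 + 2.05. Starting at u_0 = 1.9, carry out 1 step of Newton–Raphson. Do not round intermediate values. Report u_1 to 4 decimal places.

Newton update: u ← u − f(u)/f'(u).
u_0 = 1.900000: f = -6.446000, f' = 12.880000 → u_1 = 1.900000 - (-6.446000)/(12.880000) = 2.400466

2.4005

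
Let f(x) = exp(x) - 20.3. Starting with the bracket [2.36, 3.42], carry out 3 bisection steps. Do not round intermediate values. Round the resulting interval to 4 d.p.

[2.8900, 3.0225]

f(2.360000) = -9.709049, f(3.420000) = 10.269415 (opposite signs)
step 1: m = 2.890000, f(m) = -2.306690 < 0 → root in [2.890000, 3.420000]
step 2: m = 3.155000, f(m) = 3.153037 > 0 → root in [2.890000, 3.155000]
step 3: m = 3.022500, f(m) = 0.242584 > 0 → root in [2.890000, 3.022500]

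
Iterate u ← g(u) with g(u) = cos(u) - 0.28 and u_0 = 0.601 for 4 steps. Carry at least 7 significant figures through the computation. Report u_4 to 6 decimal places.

u_1 = g(0.601000) = 0.544771
u_2 = g(0.544771) = 0.575246
u_3 = g(0.575246) = 0.559058
u_4 = g(0.559058) = 0.567755

0.567755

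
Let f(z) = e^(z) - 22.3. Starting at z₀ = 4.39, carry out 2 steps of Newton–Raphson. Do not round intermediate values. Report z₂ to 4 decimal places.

Newton update: z ← z − f(z)/f'(z).
f'(z) = e^(z)
z_0 = 4.390000: f = 58.340419, f' = 80.640419 → z_1 = 4.390000 - (58.340419)/(80.640419) = 3.666536
z_1 = 3.666536: f = 16.816183, f' = 39.116183 → z_2 = 3.666536 - (16.816183)/(39.116183) = 3.236633

3.2366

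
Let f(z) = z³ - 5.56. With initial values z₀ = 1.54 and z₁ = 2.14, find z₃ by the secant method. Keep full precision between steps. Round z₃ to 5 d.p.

f(z_0) = -1.907736, f(z_1) = 4.240344
z_2 = 2.140000 - (4.240344)·(2.140000 - 1.540000)/(4.240344 - (-1.907736)) = 1.726179; f(z_2) = -0.416517
z_3 = 1.726179 - (-0.416517)·(1.726179 - 2.140000)/(-0.416517 - (4.240344)) = 1.763192; f(z_3) = -0.078511

1.76319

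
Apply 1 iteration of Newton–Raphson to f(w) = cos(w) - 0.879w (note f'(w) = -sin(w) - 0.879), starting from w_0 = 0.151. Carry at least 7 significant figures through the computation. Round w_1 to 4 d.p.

0.9824

w_0 = 0.151000: f = 0.855892, f' = -1.029427 → w_1 = 0.151000 - (0.855892)/(-1.029427) = 0.982426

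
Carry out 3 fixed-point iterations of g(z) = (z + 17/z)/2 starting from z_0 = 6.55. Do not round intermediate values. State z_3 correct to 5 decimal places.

z_1 = g(6.550000) = 4.572710
z_2 = g(4.572710) = 4.145209
z_3 = g(4.145209) = 4.123165

4.12316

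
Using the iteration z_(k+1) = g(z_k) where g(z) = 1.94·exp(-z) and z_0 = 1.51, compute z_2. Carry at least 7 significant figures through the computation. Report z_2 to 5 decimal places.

1.26380

z_1 = g(1.510000) = 0.428565
z_2 = g(0.428565) = 1.263799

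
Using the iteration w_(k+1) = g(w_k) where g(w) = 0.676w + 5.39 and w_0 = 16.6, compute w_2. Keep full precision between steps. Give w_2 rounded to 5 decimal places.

16.61944

w_1 = g(16.600000) = 16.611600
w_2 = g(16.611600) = 16.619442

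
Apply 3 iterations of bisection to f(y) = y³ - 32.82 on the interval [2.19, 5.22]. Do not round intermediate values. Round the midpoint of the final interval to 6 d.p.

f(2.190000) = -22.316541, f(5.220000) = 109.416648 (opposite signs)
step 1: m = 3.705000, f(m) = 18.038628 > 0 → root in [2.190000, 3.705000]
step 2: m = 2.947500, f(m) = -7.212838 < 0 → root in [2.947500, 3.705000]
step 3: m = 3.326250, f(m) = 3.981427 > 0 → root in [2.947500, 3.326250]
Midpoint of [2.947500, 3.326250] = 3.136875

3.136875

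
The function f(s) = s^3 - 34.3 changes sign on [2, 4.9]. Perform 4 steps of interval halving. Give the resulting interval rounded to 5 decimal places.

f(2.000000) = -26.300000, f(4.900000) = 83.349000 (opposite signs)
step 1: m = 3.450000, f(m) = 6.763625 > 0 → root in [2.000000, 3.450000]
step 2: m = 2.725000, f(m) = -14.065172 < 0 → root in [2.725000, 3.450000]
step 3: m = 3.087500, f(m) = -4.867924 < 0 → root in [3.087500, 3.450000]
step 4: m = 3.268750, f(m) = 0.625700 > 0 → root in [3.087500, 3.268750]

[3.08750, 3.26875]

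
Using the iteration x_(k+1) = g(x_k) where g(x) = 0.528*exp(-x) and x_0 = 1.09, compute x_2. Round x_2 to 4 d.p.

0.4421

x_1 = g(1.090000) = 0.177522
x_2 = g(0.177522) = 0.442117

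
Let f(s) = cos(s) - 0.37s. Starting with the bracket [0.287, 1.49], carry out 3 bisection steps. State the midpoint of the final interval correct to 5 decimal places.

1.11406

f(0.287000) = 0.852907, f(1.490000) = -0.470592 (opposite signs)
step 1: m = 0.888500, f(m) = 0.301832 > 0 → root in [0.888500, 1.490000]
step 2: m = 1.189250, f(m) = -0.067666 < 0 → root in [0.888500, 1.189250]
step 3: m = 1.038875, f(m) = 0.122806 > 0 → root in [1.038875, 1.189250]
Midpoint of [1.038875, 1.189250] = 1.114062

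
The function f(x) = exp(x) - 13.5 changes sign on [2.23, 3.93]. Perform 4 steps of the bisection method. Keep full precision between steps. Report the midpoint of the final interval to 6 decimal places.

2.601875

f(2.230000) = -4.200134, f(3.930000) = 37.406978 (opposite signs)
step 1: m = 3.080000, f(m) = 8.258402 > 0 → root in [2.230000, 3.080000]
step 2: m = 2.655000, f(m) = 0.724986 > 0 → root in [2.230000, 2.655000]
step 3: m = 2.442500, f(m) = -1.998241 < 0 → root in [2.442500, 2.655000]
step 4: m = 2.548750, f(m) = -0.708895 < 0 → root in [2.548750, 2.655000]
Midpoint of [2.548750, 2.655000] = 2.601875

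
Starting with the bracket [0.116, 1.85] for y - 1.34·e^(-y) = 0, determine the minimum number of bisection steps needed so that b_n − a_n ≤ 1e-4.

Initial width b − a = 1.85 − 0.116 = 1.734000.
After n steps the width is (b−a)/2^n; need (b−a)/2^n ≤ 1e-4.
So n ≥ log₂(1.734000/1e-4) = log₂(17340.0000) ≈ 14.0818.
Hence n = 15.

15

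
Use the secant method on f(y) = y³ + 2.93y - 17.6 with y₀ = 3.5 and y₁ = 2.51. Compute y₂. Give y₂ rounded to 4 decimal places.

2.3260

Secant update: y_(k+1) = y_k − f(y_k)·(y_k − y_(k-1))/(f(y_k) − f(y_(k-1))).
f(y_0) = 35.530000, f(y_1) = 5.567551
y_2 = 2.510000 - (5.567551)·(2.510000 - 3.500000)/(5.567551 - (35.530000)) = 2.326041; f(y_2) = 1.800259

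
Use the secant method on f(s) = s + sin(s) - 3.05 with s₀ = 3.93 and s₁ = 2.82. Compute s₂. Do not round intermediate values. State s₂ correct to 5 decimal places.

1.69182

f(s_0) = 0.170769, f(s_1) = 0.086078
s_2 = 2.820000 - (0.086078)·(2.820000 - 3.930000)/(0.086078 - (0.170769)) = 1.691817; f(s_2) = -0.365497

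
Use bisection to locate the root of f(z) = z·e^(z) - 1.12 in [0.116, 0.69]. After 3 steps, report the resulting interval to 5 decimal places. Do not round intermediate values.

f(0.116000) = -0.989732, f(0.690000) = 0.255664 (opposite signs)
step 1: m = 0.403000, f(m) = -0.516988 < 0 → root in [0.403000, 0.690000]
step 2: m = 0.546500, f(m) = -0.176087 < 0 → root in [0.546500, 0.690000]
step 3: m = 0.618250, f(m) = 0.027273 > 0 → root in [0.546500, 0.618250]

[0.54650, 0.61825]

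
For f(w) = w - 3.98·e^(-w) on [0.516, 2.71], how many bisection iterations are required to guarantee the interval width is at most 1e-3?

Initial width b − a = 2.71 − 0.516 = 2.194000.
After n steps the width is (b−a)/2^n; need (b−a)/2^n ≤ 1e-3.
So n ≥ log₂(2.194000/1e-3) = log₂(2194.0000) ≈ 11.0993.
Hence n = 12.

12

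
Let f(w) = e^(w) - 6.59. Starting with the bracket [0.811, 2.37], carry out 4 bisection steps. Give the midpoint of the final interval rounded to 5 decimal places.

f(0.811000) = -4.339843, f(2.370000) = 4.107392 (opposite signs)
step 1: m = 1.590500, f(m) = -1.683799 < 0 → root in [1.590500, 2.370000]
step 2: m = 1.980250, f(m) = 0.654554 > 0 → root in [1.590500, 1.980250]
step 3: m = 1.785375, f(m) = -0.628185 < 0 → root in [1.785375, 1.980250]
step 4: m = 1.882812, f(m) = -0.018037 < 0 → root in [1.882812, 1.980250]
Midpoint of [1.882812, 1.980250] = 1.931531

1.93153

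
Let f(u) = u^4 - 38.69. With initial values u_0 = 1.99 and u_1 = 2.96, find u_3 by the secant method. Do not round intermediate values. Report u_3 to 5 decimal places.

f(u_0) = -23.007608, f(u_1) = 38.075635
u_2 = 2.960000 - (38.075635)·(2.960000 - 1.990000)/(38.075635 - (-23.007608)) = 2.355360; f(u_2) = -7.912789
u_3 = 2.355360 - (-7.912789)·(2.355360 - 2.960000)/(-7.912789 - (38.075635)) = 2.459395; f(u_3) = -2.104167

2.45939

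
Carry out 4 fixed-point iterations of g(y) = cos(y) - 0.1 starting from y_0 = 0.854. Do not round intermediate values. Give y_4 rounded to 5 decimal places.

0.70657

y_1 = g(0.854000) = 0.556973
y_2 = g(0.556973) = 0.748859
y_3 = g(0.748859) = 0.632466
y_4 = g(0.632466) = 0.706572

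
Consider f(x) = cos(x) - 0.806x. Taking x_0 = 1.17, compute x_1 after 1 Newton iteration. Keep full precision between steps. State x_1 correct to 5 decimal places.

f'(x) = -sin(x) - 0.806
x_0 = 1.170000: f = -0.552868, f' = -1.726751 → x_1 = 1.170000 - (-0.552868)/(-1.726751) = 0.849822

0.84982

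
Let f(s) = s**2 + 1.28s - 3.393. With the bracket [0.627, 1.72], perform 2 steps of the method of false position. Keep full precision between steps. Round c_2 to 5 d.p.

False-position update: c = (a·f(b) − b·f(a))/(f(b) − f(a)); replace the endpoint whose sign matches f(c).
f(0.627000) = -2.197311, f(1.720000) = 1.767000
step 1: c = 1.232821, f(c) = -0.295143 < 0 → new bracket [1.232821, 1.720000]
step 2: c = 1.302548, f(c) = -0.029108 < 0 → new bracket [1.302548, 1.720000]

1.30255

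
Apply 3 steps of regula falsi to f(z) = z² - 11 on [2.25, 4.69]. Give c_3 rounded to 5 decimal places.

3.31022

f(2.250000) = -5.937500, f(4.690000) = 10.996100
step 1: c = 3.105548, f(c) = -1.355574 < 0 → new bracket [3.105548, 4.690000]
step 2: c = 3.279438, f(c) = -0.245284 < 0 → new bracket [3.279438, 4.690000]
step 3: c = 3.310216, f(c) = -0.042467 < 0 → new bracket [3.310216, 4.690000]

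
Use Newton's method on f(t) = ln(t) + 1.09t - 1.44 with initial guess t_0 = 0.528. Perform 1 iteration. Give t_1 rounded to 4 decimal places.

1.0317

Newton update: t ← t − f(t)/f'(t).
f'(t) = 1/t + 1.09
t_0 = 0.528000: f = -1.503139, f' = 2.983939 → t_1 = 0.528000 - (-1.503139)/(2.983939) = 1.031743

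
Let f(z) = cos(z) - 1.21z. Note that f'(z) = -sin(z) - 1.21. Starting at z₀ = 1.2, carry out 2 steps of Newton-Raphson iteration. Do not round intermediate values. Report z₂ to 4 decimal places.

z_0 = 1.200000: f = -1.089642, f' = -2.142039 → z_1 = 1.200000 - (-1.089642)/(-2.142039) = 0.691306
z_1 = 0.691306: f = -0.066066, f' = -1.847544 → z_2 = 0.691306 - (-0.066066)/(-1.847544) = 0.655547

0.6555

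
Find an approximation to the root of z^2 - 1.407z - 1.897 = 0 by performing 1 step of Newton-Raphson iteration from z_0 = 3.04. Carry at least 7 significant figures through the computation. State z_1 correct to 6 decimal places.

2.383608

f'(z) = 2z - 1.407
z_0 = 3.040000: f = 3.067320, f' = 4.673000 → z_1 = 3.040000 - (3.067320)/(4.673000) = 2.383608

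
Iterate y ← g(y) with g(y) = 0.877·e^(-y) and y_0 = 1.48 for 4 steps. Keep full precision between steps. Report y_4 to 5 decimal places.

0.57186

y_1 = g(1.480000) = 0.199638
y_2 = g(0.199638) = 0.718287
y_3 = g(0.718287) = 0.427614
y_4 = g(0.427614) = 0.571859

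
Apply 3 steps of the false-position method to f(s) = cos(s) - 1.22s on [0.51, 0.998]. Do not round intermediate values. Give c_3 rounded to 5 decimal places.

False-position update: c = (a·f(b) − b·f(a))/(f(b) − f(a)); replace the endpoint whose sign matches f(c).
f(0.510000) = 0.250545, f(0.998000) = -0.675576
step 1: c = 0.642019, f(c) = 0.017625 > 0 → new bracket [0.642019, 0.998000]
step 2: c = 0.651070, f(c) = 0.001130 > 0 → new bracket [0.651070, 0.998000]
step 3: c = 0.651650, f(c) = 0.000072 > 0 → new bracket [0.651650, 0.998000]

0.65165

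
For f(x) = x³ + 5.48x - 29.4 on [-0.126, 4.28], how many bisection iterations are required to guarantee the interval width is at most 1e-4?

16

Initial width b − a = 4.28 − -0.126 = 4.406000.
After n steps the width is (b−a)/2^n; need (b−a)/2^n ≤ 1e-4.
So n ≥ log₂(4.406000/1e-4) = log₂(44060.0000) ≈ 15.4272.
Hence n = 16.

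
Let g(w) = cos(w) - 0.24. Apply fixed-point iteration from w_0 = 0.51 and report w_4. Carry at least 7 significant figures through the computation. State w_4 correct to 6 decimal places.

0.583165

w_1 = g(0.510000) = 0.632745
w_2 = g(0.632745) = 0.566408
w_3 = g(0.566408) = 0.603834
w_4 = g(0.603834) = 0.583165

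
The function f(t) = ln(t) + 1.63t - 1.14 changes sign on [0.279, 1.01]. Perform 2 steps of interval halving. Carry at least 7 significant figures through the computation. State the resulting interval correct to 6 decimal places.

[0.644500, 0.827250]

f(0.279000) = -1.961773, f(1.010000) = 0.516250 (opposite signs)
step 1: m = 0.644500, f(m) = -0.528745 < 0 → root in [0.644500, 1.010000]
step 2: m = 0.827250, f(m) = 0.018769 > 0 → root in [0.644500, 0.827250]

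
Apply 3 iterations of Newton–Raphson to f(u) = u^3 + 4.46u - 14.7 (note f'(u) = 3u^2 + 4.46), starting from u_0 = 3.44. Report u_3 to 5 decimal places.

u_0 = 3.440000: f = 41.349984, f' = 39.960800 → u_1 = 3.440000 - (41.349984)/(39.960800) = 2.405236
u_1 = 2.405236: f = 9.942035, f' = 21.815485 → u_2 = 2.405236 - (9.942035)/(21.815485) = 1.949503
u_2 = 1.949503: f = 1.403996, f' = 15.861690 → u_3 = 1.949503 - (1.403996)/(15.861690) = 1.860988

1.86099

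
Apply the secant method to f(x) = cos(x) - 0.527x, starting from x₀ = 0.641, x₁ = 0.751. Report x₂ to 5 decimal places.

f(x_0) = 0.463691, f(x_1) = 0.335230
x_2 = 0.751000 - (0.335230)·(0.751000 - 0.641000)/(0.335230 - (0.463691)) = 1.038054; f(x_2) = -0.039156

1.03805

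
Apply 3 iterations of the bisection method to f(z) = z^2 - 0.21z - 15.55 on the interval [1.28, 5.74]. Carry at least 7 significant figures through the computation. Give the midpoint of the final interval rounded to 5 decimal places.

f(1.280000) = -14.180400, f(5.740000) = 16.192200 (opposite signs)
step 1: m = 3.510000, f(m) = -3.967000 < 0 → root in [3.510000, 5.740000]
step 2: m = 4.625000, f(m) = 4.869375 > 0 → root in [3.510000, 4.625000]
step 3: m = 4.067500, f(m) = 0.140381 > 0 → root in [3.510000, 4.067500]
Midpoint of [3.510000, 4.067500] = 3.788750

3.78875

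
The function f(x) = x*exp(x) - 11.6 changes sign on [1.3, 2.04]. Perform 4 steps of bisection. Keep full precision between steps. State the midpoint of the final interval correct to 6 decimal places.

1.831875

f(1.300000) = -6.829914, f(2.040000) = 4.088843 (opposite signs)
step 1: m = 1.670000, f(m) = -2.728680 < 0 → root in [1.670000, 2.040000]
step 2: m = 1.855000, f(m) = 0.256600 > 0 → root in [1.670000, 1.855000]
step 3: m = 1.762500, f(m) = -1.329936 < 0 → root in [1.762500, 1.855000]
step 4: m = 1.808750, f(m) = -0.561535 < 0 → root in [1.808750, 1.855000]
Midpoint of [1.808750, 1.855000] = 1.831875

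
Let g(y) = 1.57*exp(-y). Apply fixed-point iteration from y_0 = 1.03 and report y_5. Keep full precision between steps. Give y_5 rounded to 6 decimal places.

y_1 = g(1.030000) = 0.560501
y_2 = g(0.560501) = 0.896349
y_3 = g(0.896349) = 0.640649
y_4 = g(0.640649) = 0.827312
y_5 = g(0.827312) = 0.686440

0.686440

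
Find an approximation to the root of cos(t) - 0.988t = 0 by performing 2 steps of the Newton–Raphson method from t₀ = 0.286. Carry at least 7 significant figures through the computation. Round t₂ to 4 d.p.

Newton update: t ← t − f(t)/f'(t).
f'(t) = -sin(t) - 0.988
t_0 = 0.286000: f = 0.676812, f' = -1.270117 → t_1 = 0.286000 - (0.676812)/(-1.270117) = 0.818874
t_1 = 0.818874: f = -0.126003, f' = -1.718377 → t_2 = 0.818874 - (-0.126003)/(-1.718377) = 0.745547

0.7455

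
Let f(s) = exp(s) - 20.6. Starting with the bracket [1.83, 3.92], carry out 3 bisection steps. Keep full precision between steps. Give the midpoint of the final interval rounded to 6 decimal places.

3.005625

f(1.830000) = -14.366113, f(3.920000) = 29.800445 (opposite signs)
step 1: m = 2.875000, f(m) = -2.874576 < 0 → root in [2.875000, 3.920000]
step 2: m = 3.397500, f(m) = 9.289283 > 0 → root in [2.875000, 3.397500]
step 3: m = 3.136250, f(m) = 2.417390 > 0 → root in [2.875000, 3.136250]
Midpoint of [2.875000, 3.136250] = 3.005625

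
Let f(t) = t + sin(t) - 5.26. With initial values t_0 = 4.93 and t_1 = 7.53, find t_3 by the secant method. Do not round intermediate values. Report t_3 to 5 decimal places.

5.76096

f(t_0) = -1.306416, f(t_1) = 3.217975
t_2 = 7.530000 - (3.217975)·(7.530000 - 4.930000)/(3.217975 - (-1.306416)) = 5.680749; f(t_2) = -0.145903
t_3 = 5.680749 - (-0.145903)·(5.680749 - 7.530000)/(-0.145903 - (3.217975)) = 5.760957; f(t_3) = 0.002145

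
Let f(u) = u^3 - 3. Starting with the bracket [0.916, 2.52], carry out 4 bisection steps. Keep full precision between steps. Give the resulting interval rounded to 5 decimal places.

f(0.916000) = -2.231425, f(2.520000) = 13.003008 (opposite signs)
step 1: m = 1.718000, f(m) = 2.070718 > 0 → root in [0.916000, 1.718000]
step 2: m = 1.317000, f(m) = -0.715678 < 0 → root in [1.317000, 1.718000]
step 3: m = 1.517500, f(m) = 0.494508 > 0 → root in [1.317000, 1.517500]
step 4: m = 1.417250, f(m) = -0.153315 < 0 → root in [1.417250, 1.517500]

[1.41725, 1.51750]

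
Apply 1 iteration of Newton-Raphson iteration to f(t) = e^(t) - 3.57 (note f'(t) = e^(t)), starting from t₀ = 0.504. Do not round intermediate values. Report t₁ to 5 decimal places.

1.66067

Newton update: t ← t − f(t)/f'(t).
t_0 = 0.504000: f = -1.914671, f' = 1.655329 → t_1 = 0.504000 - (-1.914671)/(1.655329) = 1.660670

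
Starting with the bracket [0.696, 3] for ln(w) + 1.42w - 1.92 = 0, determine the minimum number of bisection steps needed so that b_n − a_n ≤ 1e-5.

18

Initial width b − a = 3 − 0.696 = 2.304000.
After n steps the width is (b−a)/2^n; need (b−a)/2^n ≤ 1e-5.
So n ≥ log₂(2.304000/1e-5) = log₂(230400.0000) ≈ 17.8138.
Hence n = 18.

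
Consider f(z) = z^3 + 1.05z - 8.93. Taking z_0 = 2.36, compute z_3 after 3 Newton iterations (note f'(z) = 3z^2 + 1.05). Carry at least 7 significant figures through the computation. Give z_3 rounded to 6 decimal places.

1.906381

z_0 = 2.360000: f = 6.692256, f' = 17.758800 → z_1 = 2.360000 - (6.692256)/(17.758800) = 1.983158
z_1 = 1.983158: f = 0.951913, f' = 12.848751 → z_2 = 1.983158 - (0.951913)/(12.848751) = 1.909072
z_2 = 1.909072: f = 0.032248, f' = 11.983671 → z_3 = 1.909072 - (0.032248)/(11.983671) = 1.906381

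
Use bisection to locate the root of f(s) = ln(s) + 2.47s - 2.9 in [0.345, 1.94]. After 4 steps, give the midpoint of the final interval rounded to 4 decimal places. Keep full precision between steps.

1.0927

f(0.345000) = -3.112061, f(1.940000) = 2.554488 (opposite signs)
step 1: m = 1.142500, f(m) = 0.055194 > 0 → root in [0.345000, 1.142500]
step 2: m = 0.743750, f(m) = -1.358988 < 0 → root in [0.743750, 1.142500]
step 3: m = 0.943125, f(m) = -0.629038 < 0 → root in [0.943125, 1.142500]
step 4: m = 1.042813, f(m) = -0.282332 < 0 → root in [1.042813, 1.142500]
Midpoint of [1.042813, 1.142500] = 1.092656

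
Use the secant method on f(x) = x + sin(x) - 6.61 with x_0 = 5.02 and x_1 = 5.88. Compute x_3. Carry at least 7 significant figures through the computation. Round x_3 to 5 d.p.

6.44716

Secant update: x_(k+1) = x_k − f(x_k)·(x_k − x_(k-1))/(f(x_k) − f(x_(k-1))).
f(x_0) = -2.543060, f(x_1) = -1.122350
x_2 = 5.880000 - (-1.122350)·(5.880000 - 5.020000)/(-1.122350 - (-2.543060)) = 6.559394; f(x_2) = 0.222104
x_3 = 6.559394 - (0.222104)·(6.559394 - 5.880000)/(0.222104 - (-1.122350)) = 6.447158; f(x_3) = 0.000397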